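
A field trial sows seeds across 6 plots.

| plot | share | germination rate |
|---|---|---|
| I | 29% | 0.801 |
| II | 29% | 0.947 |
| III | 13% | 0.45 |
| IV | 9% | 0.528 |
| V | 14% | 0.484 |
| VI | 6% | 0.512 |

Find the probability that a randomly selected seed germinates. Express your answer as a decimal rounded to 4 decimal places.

P(G) = P(G|I)·P(I) + P(G|II)·P(II) + P(G|III)·P(III) + P(G|IV)·P(IV) + P(G|V)·P(V) + P(G|VI)·P(VI)
      = 0.801·0.29 + 0.947·0.29 + 0.45·0.13 + 0.528·0.09 + 0.484·0.14 + 0.512·0.06
      = 0.23229 + 0.27463 + 0.0585 + 0.04752 + 0.06776 + 0.03072 = 0.71142

P(G) ≈ 0.7114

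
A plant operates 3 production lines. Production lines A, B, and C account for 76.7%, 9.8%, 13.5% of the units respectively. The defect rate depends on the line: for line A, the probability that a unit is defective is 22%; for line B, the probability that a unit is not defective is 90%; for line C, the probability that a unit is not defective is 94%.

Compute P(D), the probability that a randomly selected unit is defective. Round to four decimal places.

0.1866

P(D|B) = 1 − 0.9 = 0.1.
P(D|C) = 1 − 0.94 = 0.06.
Summing over the partition,
P(D) = P(D|A)·P(A) + P(D|B)·P(B) + P(D|C)·P(C)
      = 0.22·0.767 + 0.1·0.098 + 0.06·0.135
      = 0.16874 + 0.0098 + 0.0081 = 0.18664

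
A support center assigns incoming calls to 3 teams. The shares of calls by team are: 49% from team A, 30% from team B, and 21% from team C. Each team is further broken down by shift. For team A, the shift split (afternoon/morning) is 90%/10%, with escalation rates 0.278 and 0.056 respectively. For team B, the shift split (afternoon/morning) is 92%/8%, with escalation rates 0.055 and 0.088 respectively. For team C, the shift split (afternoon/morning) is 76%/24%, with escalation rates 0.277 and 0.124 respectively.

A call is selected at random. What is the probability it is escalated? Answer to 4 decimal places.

0.1931

P(E|A) = 0.9·0.278 + 0.1·0.056 = 0.2502 + 0.0056 = 0.2558
P(E|B) = 0.92·0.055 + 0.08·0.088 = 0.0506 + 0.00704 = 0.05764
P(E|C) = 0.76·0.277 + 0.24·0.124 = 0.21052 + 0.02976 = 0.24028
By total probability over the outer partition,
P(E) = 0.49·0.2558 + 0.3·0.05764 + 0.21·0.24028
      = 0.125342 + 0.017292 + 0.0504588 = 0.1930928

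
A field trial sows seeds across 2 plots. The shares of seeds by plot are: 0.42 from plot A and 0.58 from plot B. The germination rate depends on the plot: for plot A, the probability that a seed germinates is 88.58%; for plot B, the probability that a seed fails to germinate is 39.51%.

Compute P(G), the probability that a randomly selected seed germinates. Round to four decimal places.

0.7229

P(G|B) = 1 − 0.3951 = 0.6049.
P(G) = P(G|A)·P(A) + P(G|B)·P(B)
      = 0.8858·0.42 + 0.6049·0.58
      = 0.372036 + 0.350842 = 0.722878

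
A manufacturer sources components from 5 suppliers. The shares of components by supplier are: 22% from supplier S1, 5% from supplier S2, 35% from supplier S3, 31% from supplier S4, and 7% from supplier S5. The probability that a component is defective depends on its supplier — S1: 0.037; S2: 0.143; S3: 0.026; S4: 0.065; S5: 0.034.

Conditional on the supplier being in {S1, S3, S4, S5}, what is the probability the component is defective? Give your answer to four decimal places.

0.0419

Let S = {S1, S3, S4, S5}.
P(S) = 0.22 + 0.35 + 0.31 + 0.07 = 0.95.
P(D ∩ S) = 0.037·0.22 + 0.026·0.35 + 0.065·0.31 + 0.034·0.07 = 0.00814 + 0.0091 + 0.02015 + 0.00238 = 0.03977.
P(D | S) = 0.03977 / 0.95 = 0.041863…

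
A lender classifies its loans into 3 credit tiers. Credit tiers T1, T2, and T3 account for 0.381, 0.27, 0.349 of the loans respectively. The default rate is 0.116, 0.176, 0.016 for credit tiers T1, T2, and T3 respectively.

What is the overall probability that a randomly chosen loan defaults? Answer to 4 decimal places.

P(D) ≈ 0.0973

P(D) = P(D|T1)·P(T1) + P(D|T2)·P(T2) + P(D|T3)·P(T3)
      = 0.116·0.381 + 0.176·0.27 + 0.016·0.349
      = 0.044196 + 0.04752 + 0.005584 = 0.0973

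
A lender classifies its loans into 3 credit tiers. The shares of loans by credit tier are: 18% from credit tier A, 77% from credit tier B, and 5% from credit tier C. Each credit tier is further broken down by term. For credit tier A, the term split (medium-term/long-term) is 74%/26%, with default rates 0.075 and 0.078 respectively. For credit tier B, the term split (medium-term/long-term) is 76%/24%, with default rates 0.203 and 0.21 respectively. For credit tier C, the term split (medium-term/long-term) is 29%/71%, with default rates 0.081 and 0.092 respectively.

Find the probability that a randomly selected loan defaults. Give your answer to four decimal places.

P(D) ≈ 0.1757

P(D|A) = 0.74·0.075 + 0.26·0.078 = 0.0555 + 0.02028 = 0.07578
P(D|B) = 0.76·0.203 + 0.24·0.21 = 0.15428 + 0.0504 = 0.20468
P(D|C) = 0.29·0.081 + 0.71·0.092 = 0.02349 + 0.06532 = 0.08881
By total probability over the outer partition,
P(D) = 0.18·0.07578 + 0.77·0.20468 + 0.05·0.08881
      = 0.0136404 + 0.1576036 + 0.0044405 = 0.1756845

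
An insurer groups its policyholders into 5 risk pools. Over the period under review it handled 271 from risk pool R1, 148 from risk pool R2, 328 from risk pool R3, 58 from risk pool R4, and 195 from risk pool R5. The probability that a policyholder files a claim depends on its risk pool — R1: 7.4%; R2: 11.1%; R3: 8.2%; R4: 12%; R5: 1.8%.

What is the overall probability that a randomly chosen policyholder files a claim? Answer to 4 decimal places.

Total: 271 + 148 + 328 + 58 + 195 = 1000.
P(R1) = 271/1000 = 0.271. P(R2) = 148/1000 = 0.148. P(R3) = 328/1000 = 0.328. P(R4) = 58/1000 = 0.058. P(R5) = 195/1000 = 0.195.
Using total probability over the partition,
P(C) = P(C|R1)·P(R1) + P(C|R2)·P(R2) + P(C|R3)·P(R3) + P(C|R4)·P(R4) + P(C|R5)·P(R5)
      = 0.074·0.271 + 0.111·0.148 + 0.082·0.328 + 0.12·0.058 + 0.018·0.195
      = 0.020054 + 0.016428 + 0.026896 + 0.00696 + 0.00351 = 0.073848

P(C) ≈ 0.0738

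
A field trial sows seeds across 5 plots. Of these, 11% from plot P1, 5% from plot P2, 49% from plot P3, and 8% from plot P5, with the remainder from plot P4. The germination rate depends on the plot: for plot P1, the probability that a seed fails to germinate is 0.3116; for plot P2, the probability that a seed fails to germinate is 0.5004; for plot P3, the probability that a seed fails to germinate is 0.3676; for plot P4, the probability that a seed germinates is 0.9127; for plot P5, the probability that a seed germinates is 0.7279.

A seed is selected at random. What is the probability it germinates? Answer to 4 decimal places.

P(G) ≈ 0.7152

P(P4) = 1 − (0.11 + 0.05 + 0.49 + 0.08) = 0.27.
P(G|P1) = 1 − 0.3116 = 0.6884.
P(G|P2) = 1 − 0.5004 = 0.4996.
P(G|P3) = 1 − 0.3676 = 0.6324.
Using total probability over the partition,
P(G) = P(G|P1)·P(P1) + P(G|P2)·P(P2) + P(G|P3)·P(P3) + P(G|P4)·P(P4) + P(G|P5)·P(P5)
      = 0.6884·0.11 + 0.4996·0.05 + 0.6324·0.49 + 0.9127·0.27 + 0.7279·0.08
      = 0.075724 + 0.02498 + 0.309876 + 0.246429 + 0.058232 = 0.715241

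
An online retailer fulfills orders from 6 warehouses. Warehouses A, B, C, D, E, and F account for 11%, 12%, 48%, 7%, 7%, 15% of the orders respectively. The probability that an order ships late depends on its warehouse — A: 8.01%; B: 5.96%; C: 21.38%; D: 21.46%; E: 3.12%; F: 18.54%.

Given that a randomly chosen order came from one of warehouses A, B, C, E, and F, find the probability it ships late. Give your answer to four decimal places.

Let S = {A, B, C, E, F}.
P(S) = 0.11 + 0.12 + 0.48 + 0.07 + 0.15 = 0.93.
P(L ∩ S) = 0.0801·0.11 + 0.0596·0.12 + 0.2138·0.48 + 0.0312·0.07 + 0.1854·0.15 = 0.008811 + 0.007152 + 0.102624 + 0.002184 + 0.02781 = 0.148581.
P(L | S) = 0.148581 / 0.93 = 0.159765…

P(L|S) ≈ 0.1598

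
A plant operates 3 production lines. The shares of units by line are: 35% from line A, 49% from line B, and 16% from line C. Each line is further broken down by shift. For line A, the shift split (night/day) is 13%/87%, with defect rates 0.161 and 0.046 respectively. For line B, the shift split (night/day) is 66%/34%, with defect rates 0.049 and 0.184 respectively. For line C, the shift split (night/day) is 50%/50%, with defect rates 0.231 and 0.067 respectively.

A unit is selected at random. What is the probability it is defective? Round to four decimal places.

P(D|A) = 0.13·0.161 + 0.87·0.046 = 0.02093 + 0.04002 = 0.06095
P(D|B) = 0.66·0.049 + 0.34·0.184 = 0.03234 + 0.06256 = 0.0949
P(D|C) = 0.5·0.231 + 0.5·0.067 = 0.1155 + 0.0335 = 0.149
By total probability over the outer partition,
P(D) = 0.35·0.06095 + 0.49·0.0949 + 0.16·0.149
      = 0.0213325 + 0.046501 + 0.02384 = 0.0916735

P(D) ≈ 0.0917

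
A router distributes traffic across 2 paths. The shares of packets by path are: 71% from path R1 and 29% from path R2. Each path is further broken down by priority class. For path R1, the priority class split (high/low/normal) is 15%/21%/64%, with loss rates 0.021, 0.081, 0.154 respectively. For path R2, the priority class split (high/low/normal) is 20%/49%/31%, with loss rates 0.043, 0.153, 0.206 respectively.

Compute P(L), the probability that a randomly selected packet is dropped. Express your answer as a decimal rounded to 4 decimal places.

P(L|R1) = 0.15·0.021 + 0.21·0.081 + 0.64·0.154 = 0.00315 + 0.01701 + 0.09856 = 0.11872
P(L|R2) = 0.2·0.043 + 0.49·0.153 + 0.31·0.206 = 0.0086 + 0.07497 + 0.06386 = 0.14743
Then overall,
P(L) = 0.71·0.11872 + 0.29·0.14743
      = 0.0842912 + 0.0427547 = 0.1270459

P(L) ≈ 0.1270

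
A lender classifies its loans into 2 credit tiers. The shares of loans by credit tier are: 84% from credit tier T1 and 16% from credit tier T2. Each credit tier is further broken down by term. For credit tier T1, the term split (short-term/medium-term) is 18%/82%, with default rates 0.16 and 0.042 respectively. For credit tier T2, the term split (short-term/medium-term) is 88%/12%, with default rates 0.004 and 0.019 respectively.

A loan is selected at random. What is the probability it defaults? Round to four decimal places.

P(D|T1) = 0.18·0.16 + 0.82·0.042 = 0.0288 + 0.03444 = 0.06324
P(D|T2) = 0.88·0.004 + 0.12·0.019 = 0.00352 + 0.00228 = 0.0058
By total probability over the outer partition,
P(D) = 0.84·0.06324 + 0.16·0.0058
      = 0.0531216 + 0.000928 = 0.0540496

0.0540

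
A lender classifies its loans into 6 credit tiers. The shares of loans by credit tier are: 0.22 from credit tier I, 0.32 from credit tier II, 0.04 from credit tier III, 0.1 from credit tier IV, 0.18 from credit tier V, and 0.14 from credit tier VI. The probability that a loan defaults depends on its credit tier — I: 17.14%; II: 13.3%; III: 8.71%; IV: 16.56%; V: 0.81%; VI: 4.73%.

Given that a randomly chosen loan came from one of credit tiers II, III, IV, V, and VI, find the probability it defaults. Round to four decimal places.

P(D|S) ≈ 0.0906

Let S = {II, III, IV, V, VI}.
P(S) = 0.32 + 0.04 + 0.1 + 0.18 + 0.14 = 0.78.
P(D ∩ S) = 0.133·0.32 + 0.0871·0.04 + 0.1656·0.1 + 0.0081·0.18 + 0.0473·0.14 = 0.04256 + 0.003484 + 0.01656 + 0.001458 + 0.006622 = 0.070684.
P(D | S) = 0.070684 / 0.78 = 0.090621…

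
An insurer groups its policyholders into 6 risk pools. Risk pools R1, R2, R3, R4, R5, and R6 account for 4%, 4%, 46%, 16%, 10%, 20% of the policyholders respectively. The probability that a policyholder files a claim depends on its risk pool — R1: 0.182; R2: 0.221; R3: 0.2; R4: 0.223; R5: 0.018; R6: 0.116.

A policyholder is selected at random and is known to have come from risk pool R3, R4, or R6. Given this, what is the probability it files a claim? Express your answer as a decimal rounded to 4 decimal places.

P(C|S) ≈ 0.1840

Let S = {R3, R4, R6}.
P(S) = 0.46 + 0.16 + 0.2 = 0.82.
P(C ∩ S) = 0.2·0.46 + 0.223·0.16 + 0.116·0.2 = 0.092 + 0.03568 + 0.0232 = 0.15088.
P(C | S) = 0.15088 / 0.82 = 0.184000…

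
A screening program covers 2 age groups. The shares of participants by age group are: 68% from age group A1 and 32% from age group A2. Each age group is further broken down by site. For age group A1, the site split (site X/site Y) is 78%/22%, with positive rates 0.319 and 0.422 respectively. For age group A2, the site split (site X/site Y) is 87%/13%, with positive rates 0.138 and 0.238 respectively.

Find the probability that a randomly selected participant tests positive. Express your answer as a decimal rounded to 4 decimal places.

P(T|A1) = 0.78·0.319 + 0.22·0.422 = 0.24882 + 0.09284 = 0.34166
P(T|A2) = 0.87·0.138 + 0.13·0.238 = 0.12006 + 0.03094 = 0.151
Then overall,
P(T) = 0.68·0.34166 + 0.32·0.151
      = 0.2323288 + 0.04832 = 0.2806488

0.2806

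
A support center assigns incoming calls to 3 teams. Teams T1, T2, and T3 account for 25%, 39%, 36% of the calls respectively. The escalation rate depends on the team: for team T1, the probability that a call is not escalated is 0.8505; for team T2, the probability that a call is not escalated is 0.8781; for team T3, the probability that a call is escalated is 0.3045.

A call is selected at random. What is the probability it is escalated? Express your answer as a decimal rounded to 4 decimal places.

0.1945

P(E|T1) = 1 − 0.8505 = 0.1495.
P(E|T2) = 1 − 0.8781 = 0.1219.
P(E) = P(E|T1)·P(T1) + P(E|T2)·P(T2) + P(E|T3)·P(T3)
      = 0.1495·0.25 + 0.1219·0.39 + 0.3045·0.36
      = 0.037375 + 0.047541 + 0.10962 = 0.194536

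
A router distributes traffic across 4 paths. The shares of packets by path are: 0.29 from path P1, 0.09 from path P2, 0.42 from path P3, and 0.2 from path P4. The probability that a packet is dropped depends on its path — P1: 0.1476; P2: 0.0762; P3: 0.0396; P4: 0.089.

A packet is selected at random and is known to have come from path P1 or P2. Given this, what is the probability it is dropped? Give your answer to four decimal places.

0.1307

Let S = {P1, P2}.
P(S) = 0.29 + 0.09 = 0.38.
P(L ∩ S) = 0.1476·0.29 + 0.0762·0.09 = 0.042804 + 0.006858 = 0.049662.
P(L | S) = 0.049662 / 0.38 = 0.130689…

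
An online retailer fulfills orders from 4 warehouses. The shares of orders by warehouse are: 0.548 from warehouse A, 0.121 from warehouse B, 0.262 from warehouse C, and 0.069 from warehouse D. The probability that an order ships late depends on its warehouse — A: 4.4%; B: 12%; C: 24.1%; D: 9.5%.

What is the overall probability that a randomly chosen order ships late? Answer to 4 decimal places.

Summing over the partition,
P(L) = P(L|A)·P(A) + P(L|B)·P(B) + P(L|C)·P(C) + P(L|D)·P(D)
      = 0.044·0.548 + 0.12·0.121 + 0.241·0.262 + 0.095·0.069
      = 0.024112 + 0.01452 + 0.063142 + 0.006555 = 0.108329

0.1083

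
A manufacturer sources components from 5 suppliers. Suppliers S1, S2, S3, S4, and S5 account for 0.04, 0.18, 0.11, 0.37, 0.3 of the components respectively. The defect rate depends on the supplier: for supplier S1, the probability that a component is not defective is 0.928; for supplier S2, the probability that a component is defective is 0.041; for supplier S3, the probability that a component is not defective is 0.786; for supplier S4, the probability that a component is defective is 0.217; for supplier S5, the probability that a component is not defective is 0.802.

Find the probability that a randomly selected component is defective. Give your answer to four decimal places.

0.1735

P(D|S1) = 1 − 0.928 = 0.072.
P(D|S3) = 1 − 0.786 = 0.214.
P(D|S5) = 1 − 0.802 = 0.198.
P(D) = P(D|S1)·P(S1) + P(D|S2)·P(S2) + P(D|S3)·P(S3) + P(D|S4)·P(S4) + P(D|S5)·P(S5)
      = 0.072·0.04 + 0.041·0.18 + 0.214·0.11 + 0.217·0.37 + 0.198·0.3
      = 0.00288 + 0.00738 + 0.02354 + 0.08029 + 0.0594 = 0.17349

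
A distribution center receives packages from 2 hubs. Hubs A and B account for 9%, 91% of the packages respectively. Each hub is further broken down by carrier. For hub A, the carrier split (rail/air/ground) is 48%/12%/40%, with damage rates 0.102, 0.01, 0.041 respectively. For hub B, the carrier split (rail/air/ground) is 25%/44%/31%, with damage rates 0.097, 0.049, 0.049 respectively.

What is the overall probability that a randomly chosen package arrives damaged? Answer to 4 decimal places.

P(D|A) = 0.48·0.102 + 0.12·0.01 + 0.4·0.041 = 0.04896 + 0.0012 + 0.0164 = 0.06656
P(D|B) = 0.25·0.097 + 0.44·0.049 + 0.31·0.049 = 0.02425 + 0.02156 + 0.01519 = 0.061
By total probability over the outer partition,
P(D) = 0.09·0.06656 + 0.91·0.061
      = 0.0059904 + 0.05551 = 0.0615004

P(D) ≈ 0.0615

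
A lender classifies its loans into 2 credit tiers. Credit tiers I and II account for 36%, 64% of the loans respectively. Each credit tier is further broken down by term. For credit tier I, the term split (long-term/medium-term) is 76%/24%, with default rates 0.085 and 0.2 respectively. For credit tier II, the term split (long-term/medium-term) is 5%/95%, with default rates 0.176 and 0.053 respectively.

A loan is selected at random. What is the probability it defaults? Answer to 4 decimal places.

P(D|I) = 0.76·0.085 + 0.24·0.2 = 0.0646 + 0.048 = 0.1126
P(D|II) = 0.05·0.176 + 0.95·0.053 = 0.0088 + 0.05035 = 0.05915
Then overall,
P(D) = 0.36·0.1126 + 0.64·0.05915
      = 0.040536 + 0.037856 = 0.078392

0.0784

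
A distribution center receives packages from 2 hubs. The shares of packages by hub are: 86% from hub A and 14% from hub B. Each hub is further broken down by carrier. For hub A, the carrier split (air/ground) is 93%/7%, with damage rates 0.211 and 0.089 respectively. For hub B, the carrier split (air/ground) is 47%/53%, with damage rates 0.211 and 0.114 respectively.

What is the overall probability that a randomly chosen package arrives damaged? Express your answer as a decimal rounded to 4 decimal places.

0.1965

P(D|A) = 0.93·0.211 + 0.07·0.089 = 0.19623 + 0.00623 = 0.20246
P(D|B) = 0.47·0.211 + 0.53·0.114 = 0.09917 + 0.06042 = 0.15959
Then overall,
P(D) = 0.86·0.20246 + 0.14·0.15959
      = 0.1741156 + 0.0223426 = 0.1964582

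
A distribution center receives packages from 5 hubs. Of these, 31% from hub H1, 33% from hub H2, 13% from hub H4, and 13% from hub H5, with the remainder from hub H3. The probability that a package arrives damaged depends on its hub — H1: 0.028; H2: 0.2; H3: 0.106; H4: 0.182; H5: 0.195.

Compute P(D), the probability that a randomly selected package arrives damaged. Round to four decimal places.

P(D) ≈ 0.1343

P(H3) = 1 − (0.31 + 0.33 + 0.13 + 0.13) = 0.1.
P(D) = P(D|H1)·P(H1) + P(D|H2)·P(H2) + P(D|H3)·P(H3) + P(D|H4)·P(H4) + P(D|H5)·P(H5)
      = 0.028·0.31 + 0.2·0.33 + 0.106·0.1 + 0.182·0.13 + 0.195·0.13
      = 0.00868 + 0.066 + 0.0106 + 0.02366 + 0.02535 = 0.13429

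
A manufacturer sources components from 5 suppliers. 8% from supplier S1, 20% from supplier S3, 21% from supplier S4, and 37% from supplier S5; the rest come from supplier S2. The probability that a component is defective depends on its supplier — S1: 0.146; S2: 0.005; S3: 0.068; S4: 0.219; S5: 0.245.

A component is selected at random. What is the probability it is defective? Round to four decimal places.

0.1626

P(S2) = 1 − (0.08 + 0.2 + 0.21 + 0.37) = 0.14.
P(D) = P(D|S1)·P(S1) + P(D|S2)·P(S2) + P(D|S3)·P(S3) + P(D|S4)·P(S4) + P(D|S5)·P(S5)
      = 0.146·0.08 + 0.005·0.14 + 0.068·0.2 + 0.219·0.21 + 0.245·0.37
      = 0.01168 + 0.0007 + 0.0136 + 0.04599 + 0.09065 = 0.16262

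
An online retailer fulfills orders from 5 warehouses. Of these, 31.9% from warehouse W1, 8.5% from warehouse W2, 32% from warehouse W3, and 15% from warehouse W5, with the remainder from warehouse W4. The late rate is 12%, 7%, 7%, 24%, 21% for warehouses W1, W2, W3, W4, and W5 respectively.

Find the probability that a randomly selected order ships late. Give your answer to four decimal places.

P(L) ≈ 0.1284

P(W4) = 1 − (0.319 + 0.085 + 0.32 + 0.15) = 0.126.
P(L) = P(L|W1)·P(W1) + P(L|W2)·P(W2) + P(L|W3)·P(W3) + P(L|W4)·P(W4) + P(L|W5)·P(W5)
      = 0.12·0.319 + 0.07·0.085 + 0.07·0.32 + 0.24·0.126 + 0.21·0.15
      = 0.03828 + 0.00595 + 0.0224 + 0.03024 + 0.0315 = 0.12837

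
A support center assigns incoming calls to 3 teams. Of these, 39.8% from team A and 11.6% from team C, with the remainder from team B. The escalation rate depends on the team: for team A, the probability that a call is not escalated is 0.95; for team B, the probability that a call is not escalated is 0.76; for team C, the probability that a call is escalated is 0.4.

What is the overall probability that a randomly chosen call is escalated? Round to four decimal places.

P(B) = 1 − (0.398 + 0.116) = 0.486.
P(E|A) = 1 − 0.95 = 0.05.
P(E|B) = 1 − 0.76 = 0.24.
By the law of total probability,
P(E) = P(E|A)·P(A) + P(E|B)·P(B) + P(E|C)·P(C)
      = 0.05·0.398 + 0.24·0.486 + 0.4·0.116
      = 0.0199 + 0.11664 + 0.0464 = 0.18294

0.1829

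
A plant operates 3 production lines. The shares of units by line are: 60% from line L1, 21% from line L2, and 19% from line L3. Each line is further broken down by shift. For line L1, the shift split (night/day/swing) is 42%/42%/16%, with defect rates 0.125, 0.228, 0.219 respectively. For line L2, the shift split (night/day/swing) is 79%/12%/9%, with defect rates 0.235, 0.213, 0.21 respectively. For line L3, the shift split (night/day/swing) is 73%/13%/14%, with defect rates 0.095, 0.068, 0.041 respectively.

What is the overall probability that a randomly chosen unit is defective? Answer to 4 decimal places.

P(D) ≈ 0.1742

P(D|L1) = 0.42·0.125 + 0.42·0.228 + 0.16·0.219 = 0.0525 + 0.09576 + 0.03504 = 0.1833
P(D|L2) = 0.79·0.235 + 0.12·0.213 + 0.09·0.21 = 0.18565 + 0.02556 + 0.0189 = 0.23011
P(D|L3) = 0.73·0.095 + 0.13·0.068 + 0.14·0.041 = 0.06935 + 0.00884 + 0.00574 = 0.08393
Then overall,
P(D) = 0.6·0.1833 + 0.21·0.23011 + 0.19·0.08393
      = 0.10998 + 0.0483231 + 0.0159467 = 0.1742498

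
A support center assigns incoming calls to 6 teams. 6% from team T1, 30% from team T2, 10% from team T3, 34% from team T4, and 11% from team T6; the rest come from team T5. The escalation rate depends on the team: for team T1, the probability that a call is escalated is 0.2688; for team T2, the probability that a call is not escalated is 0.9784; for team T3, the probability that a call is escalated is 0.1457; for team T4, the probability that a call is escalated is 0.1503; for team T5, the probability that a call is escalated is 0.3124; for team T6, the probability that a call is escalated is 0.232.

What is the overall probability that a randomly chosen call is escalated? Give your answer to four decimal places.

P(E) ≈ 0.1419

P(T5) = 1 − (0.06 + 0.3 + 0.1 + 0.34 + 0.11) = 0.09.
P(E|T2) = 1 − 0.9784 = 0.0216.
Summing over the partition,
P(E) = P(E|T1)·P(T1) + P(E|T2)·P(T2) + P(E|T3)·P(T3) + P(E|T4)·P(T4) + P(E|T5)·P(T5) + P(E|T6)·P(T6)
      = 0.2688·0.06 + 0.0216·0.3 + 0.1457·0.1 + 0.1503·0.34 + 0.3124·0.09 + 0.232·0.11
      = 0.016128 + 0.00648 + 0.01457 + 0.051102 + 0.028116 + 0.02552 = 0.141916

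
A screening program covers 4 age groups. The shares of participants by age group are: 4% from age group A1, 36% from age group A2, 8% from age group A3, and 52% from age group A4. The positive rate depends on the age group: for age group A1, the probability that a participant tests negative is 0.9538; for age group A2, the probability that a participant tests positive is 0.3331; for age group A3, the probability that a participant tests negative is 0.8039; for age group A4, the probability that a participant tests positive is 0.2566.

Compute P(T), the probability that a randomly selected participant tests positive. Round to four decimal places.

P(T|A1) = 1 − 0.9538 = 0.0462.
P(T|A3) = 1 − 0.8039 = 0.1961.
Summing over the partition,
P(T) = P(T|A1)·P(A1) + P(T|A2)·P(A2) + P(T|A3)·P(A3) + P(T|A4)·P(A4)
      = 0.0462·0.04 + 0.3331·0.36 + 0.1961·0.08 + 0.2566·0.52
      = 0.001848 + 0.119916 + 0.015688 + 0.133432 = 0.270884

P(T) ≈ 0.2709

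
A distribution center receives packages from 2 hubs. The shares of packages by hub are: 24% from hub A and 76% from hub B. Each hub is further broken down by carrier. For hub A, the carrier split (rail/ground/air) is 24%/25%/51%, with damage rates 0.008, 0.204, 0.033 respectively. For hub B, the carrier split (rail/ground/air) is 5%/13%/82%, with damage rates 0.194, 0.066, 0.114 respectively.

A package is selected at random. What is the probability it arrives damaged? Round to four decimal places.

P(D|A) = 0.24·0.008 + 0.25·0.204 + 0.51·0.033 = 0.00192 + 0.051 + 0.01683 = 0.06975
P(D|B) = 0.05·0.194 + 0.13·0.066 + 0.82·0.114 = 0.0097 + 0.00858 + 0.09348 = 0.11176
By total probability over the outer partition,
P(D) = 0.24·0.06975 + 0.76·0.11176
      = 0.01674 + 0.0849376 = 0.1016776

P(D) ≈ 0.1017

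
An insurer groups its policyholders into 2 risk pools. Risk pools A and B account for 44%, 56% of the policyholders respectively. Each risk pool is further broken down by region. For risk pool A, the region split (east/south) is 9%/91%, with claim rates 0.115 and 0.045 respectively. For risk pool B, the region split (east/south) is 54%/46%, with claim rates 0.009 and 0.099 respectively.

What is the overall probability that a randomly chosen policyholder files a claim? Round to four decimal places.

P(C|A) = 0.09·0.115 + 0.91·0.045 = 0.01035 + 0.04095 = 0.0513
P(C|B) = 0.54·0.009 + 0.46·0.099 = 0.00486 + 0.04554 = 0.0504
By total probability over the outer partition,
P(C) = 0.44·0.0513 + 0.56·0.0504
      = 0.022572 + 0.028224 = 0.050796

0.0508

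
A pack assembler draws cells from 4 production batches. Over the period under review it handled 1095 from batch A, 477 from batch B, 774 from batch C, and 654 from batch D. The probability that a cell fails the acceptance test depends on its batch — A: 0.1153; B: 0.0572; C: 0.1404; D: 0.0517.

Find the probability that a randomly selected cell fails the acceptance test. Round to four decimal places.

0.0987

Total: 1095 + 477 + 774 + 654 = 3000.
P(A) = 1095/3000 = 0.365. P(B) = 477/3000 = 0.159. P(C) = 774/3000 = 0.258. P(D) = 654/3000 = 0.218.
P(F) = P(F|A)·P(A) + P(F|B)·P(B) + P(F|C)·P(C) + P(F|D)·P(D)
      = 0.1153·0.365 + 0.0572·0.159 + 0.1404·0.258 + 0.0517·0.218
      = 0.0420845 + 0.0090948 + 0.0362232 + 0.0112706 = 0.0986731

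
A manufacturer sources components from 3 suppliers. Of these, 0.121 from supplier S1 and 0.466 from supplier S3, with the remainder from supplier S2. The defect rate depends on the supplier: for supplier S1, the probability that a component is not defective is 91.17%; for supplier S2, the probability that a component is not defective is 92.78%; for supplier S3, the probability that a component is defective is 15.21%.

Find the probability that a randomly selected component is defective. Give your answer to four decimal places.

P(D) ≈ 0.1114

P(S2) = 1 − (0.121 + 0.466) = 0.413.
P(D|S1) = 1 − 0.9117 = 0.0883.
P(D|S2) = 1 − 0.9278 = 0.0722.
P(D) = P(D|S1)·P(S1) + P(D|S2)·P(S2) + P(D|S3)·P(S3)
      = 0.0883·0.121 + 0.0722·0.413 + 0.1521·0.466
      = 0.0106843 + 0.0298186 + 0.0708786 = 0.1113815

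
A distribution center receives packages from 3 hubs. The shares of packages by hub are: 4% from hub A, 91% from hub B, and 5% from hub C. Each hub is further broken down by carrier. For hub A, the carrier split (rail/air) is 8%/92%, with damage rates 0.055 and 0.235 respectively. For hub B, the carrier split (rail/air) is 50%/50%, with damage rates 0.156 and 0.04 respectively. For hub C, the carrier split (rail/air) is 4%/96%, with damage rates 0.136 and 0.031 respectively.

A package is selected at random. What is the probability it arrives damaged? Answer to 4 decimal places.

P(D|A) = 0.08·0.055 + 0.92·0.235 = 0.0044 + 0.2162 = 0.2206
P(D|B) = 0.5·0.156 + 0.5·0.04 = 0.078 + 0.02 = 0.098
P(D|C) = 0.04·0.136 + 0.96·0.031 = 0.00544 + 0.02976 = 0.0352
By total probability over the outer partition,
P(D) = 0.04·0.2206 + 0.91·0.098 + 0.05·0.0352
      = 0.008824 + 0.08918 + 0.00176 = 0.099764

0.0998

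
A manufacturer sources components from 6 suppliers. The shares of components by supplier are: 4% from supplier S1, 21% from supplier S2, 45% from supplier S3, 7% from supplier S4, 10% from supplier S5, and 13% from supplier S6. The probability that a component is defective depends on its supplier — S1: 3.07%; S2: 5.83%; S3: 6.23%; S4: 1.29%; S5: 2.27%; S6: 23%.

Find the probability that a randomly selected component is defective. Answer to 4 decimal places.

Using total probability over the partition,
P(D) = P(D|S1)·P(S1) + P(D|S2)·P(S2) + P(D|S3)·P(S3) + P(D|S4)·P(S4) + P(D|S5)·P(S5) + P(D|S6)·P(S6)
      = 0.0307·0.04 + 0.0583·0.21 + 0.0623·0.45 + 0.0129·0.07 + 0.0227·0.1 + 0.23·0.13
      = 0.001228 + 0.012243 + 0.028035 + 0.000903 + 0.00227 + 0.0299 = 0.074579

0.0746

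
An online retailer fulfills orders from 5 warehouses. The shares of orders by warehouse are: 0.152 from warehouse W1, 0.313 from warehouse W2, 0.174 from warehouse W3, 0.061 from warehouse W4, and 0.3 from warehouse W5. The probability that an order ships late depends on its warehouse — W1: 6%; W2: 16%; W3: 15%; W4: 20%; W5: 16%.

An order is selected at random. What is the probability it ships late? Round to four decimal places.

0.1455

By the law of total probability,
P(L) = P(L|W1)·P(W1) + P(L|W2)·P(W2) + P(L|W3)·P(W3) + P(L|W4)·P(W4) + P(L|W5)·P(W5)
      = 0.06·0.152 + 0.16·0.313 + 0.15·0.174 + 0.2·0.061 + 0.16·0.3
      = 0.00912 + 0.05008 + 0.0261 + 0.0122 + 0.048 = 0.1455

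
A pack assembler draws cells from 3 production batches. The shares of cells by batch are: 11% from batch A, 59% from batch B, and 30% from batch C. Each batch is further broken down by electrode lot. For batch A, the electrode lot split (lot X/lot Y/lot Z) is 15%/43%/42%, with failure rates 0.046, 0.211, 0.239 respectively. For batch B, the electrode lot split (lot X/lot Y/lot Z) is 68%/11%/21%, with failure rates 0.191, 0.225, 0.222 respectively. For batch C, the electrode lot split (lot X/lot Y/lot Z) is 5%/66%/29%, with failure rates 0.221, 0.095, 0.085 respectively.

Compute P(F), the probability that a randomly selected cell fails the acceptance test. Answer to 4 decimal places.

P(F) ≈ 0.1700

P(F|A) = 0.15·0.046 + 0.43·0.211 + 0.42·0.239 = 0.0069 + 0.09073 + 0.10038 = 0.19801
P(F|B) = 0.68·0.191 + 0.11·0.225 + 0.21·0.222 = 0.12988 + 0.02475 + 0.04662 = 0.20125
P(F|C) = 0.05·0.221 + 0.66·0.095 + 0.29·0.085 = 0.01105 + 0.0627 + 0.02465 = 0.0984
By total probability over the outer partition,
P(F) = 0.11·0.19801 + 0.59·0.20125 + 0.3·0.0984
      = 0.0217811 + 0.1187375 + 0.02952 = 0.1700386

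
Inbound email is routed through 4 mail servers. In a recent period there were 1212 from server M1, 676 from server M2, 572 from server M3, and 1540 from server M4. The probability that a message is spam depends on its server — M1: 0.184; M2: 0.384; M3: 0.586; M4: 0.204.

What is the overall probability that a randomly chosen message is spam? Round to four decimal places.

Total: 1212 + 676 + 572 + 1540 = 4000.
P(M1) = 1212/4000 = 0.303. P(M2) = 676/4000 = 0.169. P(M3) = 572/4000 = 0.143. P(M4) = 1540/4000 = 0.385.
P(S) = P(S|M1)·P(M1) + P(S|M2)·P(M2) + P(S|M3)·P(M3) + P(S|M4)·P(M4)
      = 0.184·0.303 + 0.384·0.169 + 0.586·0.143 + 0.204·0.385
      = 0.055752 + 0.064896 + 0.083798 + 0.07854 = 0.282986

P(S) ≈ 0.2830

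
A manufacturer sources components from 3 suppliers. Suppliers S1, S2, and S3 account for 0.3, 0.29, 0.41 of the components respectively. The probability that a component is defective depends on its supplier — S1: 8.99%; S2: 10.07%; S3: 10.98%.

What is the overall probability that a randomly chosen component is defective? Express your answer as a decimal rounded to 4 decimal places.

Summing over the partition,
P(D) = P(D|S1)·P(S1) + P(D|S2)·P(S2) + P(D|S3)·P(S3)
      = 0.0899·0.3 + 0.1007·0.29 + 0.1098·0.41
      = 0.02697 + 0.029203 + 0.045018 = 0.101191

0.1012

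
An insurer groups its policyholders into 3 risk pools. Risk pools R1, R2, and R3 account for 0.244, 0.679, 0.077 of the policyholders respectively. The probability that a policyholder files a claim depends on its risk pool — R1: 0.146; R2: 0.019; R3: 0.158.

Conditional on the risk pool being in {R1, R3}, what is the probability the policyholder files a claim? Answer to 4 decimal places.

P(C|S) ≈ 0.1489

Let S = {R1, R3}.
P(S) = 0.244 + 0.077 = 0.321.
P(C ∩ S) = 0.146·0.244 + 0.158·0.077 = 0.035624 + 0.012166 = 0.04779.
P(C | S) = 0.04779 / 0.321 = 0.148879…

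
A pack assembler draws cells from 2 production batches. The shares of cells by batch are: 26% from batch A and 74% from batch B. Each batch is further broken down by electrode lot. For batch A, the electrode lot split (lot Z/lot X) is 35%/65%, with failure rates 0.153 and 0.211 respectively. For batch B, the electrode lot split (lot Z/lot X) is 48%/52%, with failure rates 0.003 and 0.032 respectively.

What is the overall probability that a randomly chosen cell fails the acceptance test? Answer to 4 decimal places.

P(F|A) = 0.35·0.153 + 0.65·0.211 = 0.05355 + 0.13715 = 0.1907
P(F|B) = 0.48·0.003 + 0.52·0.032 = 0.00144 + 0.01664 = 0.01808
Then overall,
P(F) = 0.26·0.1907 + 0.74·0.01808
      = 0.049582 + 0.0133792 = 0.0629612

P(F) ≈ 0.0630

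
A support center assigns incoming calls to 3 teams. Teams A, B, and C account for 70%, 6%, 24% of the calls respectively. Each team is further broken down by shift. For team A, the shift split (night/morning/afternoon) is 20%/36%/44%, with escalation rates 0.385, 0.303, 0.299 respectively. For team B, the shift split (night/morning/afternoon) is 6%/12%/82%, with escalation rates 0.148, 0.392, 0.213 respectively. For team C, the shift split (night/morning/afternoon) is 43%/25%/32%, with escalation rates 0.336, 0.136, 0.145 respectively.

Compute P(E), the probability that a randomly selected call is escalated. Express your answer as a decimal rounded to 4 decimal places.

P(E) ≈ 0.2902

P(E|A) = 0.2·0.385 + 0.36·0.303 + 0.44·0.299 = 0.077 + 0.10908 + 0.13156 = 0.31764
P(E|B) = 0.06·0.148 + 0.12·0.392 + 0.82·0.213 = 0.00888 + 0.04704 + 0.17466 = 0.23058
P(E|C) = 0.43·0.336 + 0.25·0.136 + 0.32·0.145 = 0.14448 + 0.034 + 0.0464 = 0.22488
By total probability over the outer partition,
P(E) = 0.7·0.31764 + 0.06·0.23058 + 0.24·0.22488
      = 0.222348 + 0.0138348 + 0.0539712 = 0.290154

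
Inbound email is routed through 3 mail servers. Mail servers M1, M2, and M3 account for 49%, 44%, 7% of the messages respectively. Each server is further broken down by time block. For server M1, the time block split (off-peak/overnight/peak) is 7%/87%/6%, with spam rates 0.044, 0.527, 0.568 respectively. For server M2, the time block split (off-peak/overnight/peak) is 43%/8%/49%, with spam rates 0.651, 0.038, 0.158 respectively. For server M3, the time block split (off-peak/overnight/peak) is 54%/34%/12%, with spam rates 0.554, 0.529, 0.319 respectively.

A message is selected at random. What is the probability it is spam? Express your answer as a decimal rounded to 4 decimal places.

0.4377

P(S|M1) = 0.07·0.044 + 0.87·0.527 + 0.06·0.568 = 0.00308 + 0.45849 + 0.03408 = 0.49565
P(S|M2) = 0.43·0.651 + 0.08·0.038 + 0.49·0.158 = 0.27993 + 0.00304 + 0.07742 = 0.36039
P(S|M3) = 0.54·0.554 + 0.34·0.529 + 0.12·0.319 = 0.29916 + 0.17986 + 0.03828 = 0.5173
Then overall,
P(S) = 0.49·0.49565 + 0.44·0.36039 + 0.07·0.5173
      = 0.2428685 + 0.1585716 + 0.036211 = 0.4376511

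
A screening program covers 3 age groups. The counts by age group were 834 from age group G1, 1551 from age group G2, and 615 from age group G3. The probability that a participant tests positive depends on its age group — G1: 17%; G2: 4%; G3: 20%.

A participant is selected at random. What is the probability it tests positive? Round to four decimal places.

P(T) ≈ 0.1089

Total: 834 + 1551 + 615 = 3000.
P(G1) = 834/3000 = 0.278. P(G2) = 1551/3000 = 0.517. P(G3) = 615/3000 = 0.205.
P(T) = P(T|G1)·P(G1) + P(T|G2)·P(G2) + P(T|G3)·P(G3)
      = 0.17·0.278 + 0.04·0.517 + 0.2·0.205
      = 0.04726 + 0.02068 + 0.041 = 0.10894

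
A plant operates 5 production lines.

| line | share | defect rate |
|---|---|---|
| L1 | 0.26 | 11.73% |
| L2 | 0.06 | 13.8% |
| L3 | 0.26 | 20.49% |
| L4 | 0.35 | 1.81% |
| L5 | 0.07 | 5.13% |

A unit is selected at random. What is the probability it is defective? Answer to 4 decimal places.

P(D) ≈ 0.1020

By the law of total probability,
P(D) = P(D|L1)·P(L1) + P(D|L2)·P(L2) + P(D|L3)·P(L3) + P(D|L4)·P(L4) + P(D|L5)·P(L5)
      = 0.1173·0.26 + 0.138·0.06 + 0.2049·0.26 + 0.0181·0.35 + 0.0513·0.07
      = 0.030498 + 0.00828 + 0.053274 + 0.006335 + 0.003591 = 0.101978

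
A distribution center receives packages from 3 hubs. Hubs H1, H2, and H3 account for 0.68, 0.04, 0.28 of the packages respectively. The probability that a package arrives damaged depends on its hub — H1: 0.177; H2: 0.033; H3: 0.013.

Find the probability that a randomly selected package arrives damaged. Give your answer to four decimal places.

Using total probability over the partition,
P(D) = P(D|H1)·P(H1) + P(D|H2)·P(H2) + P(D|H3)·P(H3)
      = 0.177·0.68 + 0.033·0.04 + 0.013·0.28
      = 0.12036 + 0.00132 + 0.00364 = 0.12532

P(D) ≈ 0.1253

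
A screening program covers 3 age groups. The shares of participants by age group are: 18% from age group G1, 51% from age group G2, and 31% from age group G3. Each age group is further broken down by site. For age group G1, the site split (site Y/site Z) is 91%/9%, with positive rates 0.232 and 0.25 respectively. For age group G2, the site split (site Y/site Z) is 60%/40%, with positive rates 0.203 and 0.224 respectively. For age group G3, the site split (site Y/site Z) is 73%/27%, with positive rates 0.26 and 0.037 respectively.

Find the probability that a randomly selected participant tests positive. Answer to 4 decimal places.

P(T|G1) = 0.91·0.232 + 0.09·0.25 = 0.21112 + 0.0225 = 0.23362
P(T|G2) = 0.6·0.203 + 0.4·0.224 = 0.1218 + 0.0896 = 0.2114
P(T|G3) = 0.73·0.26 + 0.27·0.037 = 0.1898 + 0.00999 = 0.19979
Then overall,
P(T) = 0.18·0.23362 + 0.51·0.2114 + 0.31·0.19979
      = 0.0420516 + 0.107814 + 0.0619349 = 0.2118005

0.2118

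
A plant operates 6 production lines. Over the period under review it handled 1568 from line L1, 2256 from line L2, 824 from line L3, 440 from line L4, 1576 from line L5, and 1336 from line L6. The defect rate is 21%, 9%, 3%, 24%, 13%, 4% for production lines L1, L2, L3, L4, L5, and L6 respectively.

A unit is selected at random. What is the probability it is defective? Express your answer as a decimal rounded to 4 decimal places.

0.1151

Total: 1568 + 2256 + 824 + 440 + 1576 + 1336 = 8000.
P(L1) = 1568/8000 = 0.196. P(L2) = 2256/8000 = 0.282. P(L3) = 824/8000 = 0.103. P(L4) = 440/8000 = 0.055. P(L5) = 1576/8000 = 0.197. P(L6) = 1336/8000 = 0.167.
P(D) = P(D|L1)·P(L1) + P(D|L2)·P(L2) + P(D|L3)·P(L3) + P(D|L4)·P(L4) + P(D|L5)·P(L5) + P(D|L6)·P(L6)
      = 0.21·0.196 + 0.09·0.282 + 0.03·0.103 + 0.24·0.055 + 0.13·0.197 + 0.04·0.167
      = 0.04116 + 0.02538 + 0.00309 + 0.0132 + 0.02561 + 0.00668 = 0.11512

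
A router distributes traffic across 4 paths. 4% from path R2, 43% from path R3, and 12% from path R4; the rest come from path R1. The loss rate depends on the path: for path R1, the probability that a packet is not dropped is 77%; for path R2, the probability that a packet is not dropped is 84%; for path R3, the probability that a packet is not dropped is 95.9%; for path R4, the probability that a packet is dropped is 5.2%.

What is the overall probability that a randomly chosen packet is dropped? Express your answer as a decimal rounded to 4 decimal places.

P(R1) = 1 − (0.04 + 0.43 + 0.12) = 0.41.
P(L|R1) = 1 − 0.77 = 0.23.
P(L|R2) = 1 − 0.84 = 0.16.
P(L|R3) = 1 − 0.959 = 0.041.
Summing over the partition,
P(L) = P(L|R1)·P(R1) + P(L|R2)·P(R2) + P(L|R3)·P(R3) + P(L|R4)·P(R4)
      = 0.23·0.41 + 0.16·0.04 + 0.041·0.43 + 0.052·0.12
      = 0.0943 + 0.0064 + 0.01763 + 0.00624 = 0.12457

0.1246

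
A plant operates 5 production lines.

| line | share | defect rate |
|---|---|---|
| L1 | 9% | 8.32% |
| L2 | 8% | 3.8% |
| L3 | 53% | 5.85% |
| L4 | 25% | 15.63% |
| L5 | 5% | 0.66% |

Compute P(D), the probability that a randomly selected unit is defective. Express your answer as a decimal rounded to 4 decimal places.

0.0809

P(D) = P(D|L1)·P(L1) + P(D|L2)·P(L2) + P(D|L3)·P(L3) + P(D|L4)·P(L4) + P(D|L5)·P(L5)
      = 0.0832·0.09 + 0.038·0.08 + 0.0585·0.53 + 0.1563·0.25 + 0.0066·0.05
      = 0.007488 + 0.00304 + 0.031005 + 0.039075 + 0.00033 = 0.080938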